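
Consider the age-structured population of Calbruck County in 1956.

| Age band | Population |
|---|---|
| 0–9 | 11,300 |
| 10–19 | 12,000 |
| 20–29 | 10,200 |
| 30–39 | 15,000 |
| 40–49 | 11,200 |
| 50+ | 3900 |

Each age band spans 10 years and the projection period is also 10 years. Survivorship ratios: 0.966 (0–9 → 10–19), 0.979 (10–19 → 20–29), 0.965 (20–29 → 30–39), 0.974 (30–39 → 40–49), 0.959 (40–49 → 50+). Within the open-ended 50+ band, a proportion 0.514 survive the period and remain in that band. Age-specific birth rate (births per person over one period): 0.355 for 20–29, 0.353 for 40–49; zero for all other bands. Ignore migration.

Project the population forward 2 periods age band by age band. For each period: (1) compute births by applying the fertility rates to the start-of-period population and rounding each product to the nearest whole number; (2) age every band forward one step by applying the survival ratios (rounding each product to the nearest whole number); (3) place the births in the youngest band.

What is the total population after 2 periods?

Numbering the groups 1..6 from youngest to oldest:
[period 1]
Births: 10200 * 0.355 = 3621  |  11200 * 0.353 = 3954 → total 7575
Group 2: 11300 * 0.966 = 10916
Group 3: 12000 * 0.979 = 11748
Group 4: 10200 * 0.965 = 9843
Group 5: 15000 * 0.974 = 14610
Group 6: 11200 * 0.959 + 3900 * 0.514 = 10741 + 2005 = 12746
Giving 7575 / 10916 / 11748 / 9843 / 14610 / 12746.
[period 2]
Births: 11748 * 0.355 = 4171  |  14610 * 0.353 = 5157 → total 9328
Group 2: 7575 * 0.966 = 7317
Group 3: 10916 * 0.979 = 10687
Group 4: 11748 * 0.965 = 11337
Group 5: 9843 * 0.974 = 9587
Group 6: 14610 * 0.959 + 12746 * 0.514 = 14011 + 6551 = 20562
Giving 9328 / 7317 / 10687 / 11337 / 9587 / 20562.
Total after period 2: 9328 + 7317 + 10687 + 11337 + 9587 + 20562 = 68818

68818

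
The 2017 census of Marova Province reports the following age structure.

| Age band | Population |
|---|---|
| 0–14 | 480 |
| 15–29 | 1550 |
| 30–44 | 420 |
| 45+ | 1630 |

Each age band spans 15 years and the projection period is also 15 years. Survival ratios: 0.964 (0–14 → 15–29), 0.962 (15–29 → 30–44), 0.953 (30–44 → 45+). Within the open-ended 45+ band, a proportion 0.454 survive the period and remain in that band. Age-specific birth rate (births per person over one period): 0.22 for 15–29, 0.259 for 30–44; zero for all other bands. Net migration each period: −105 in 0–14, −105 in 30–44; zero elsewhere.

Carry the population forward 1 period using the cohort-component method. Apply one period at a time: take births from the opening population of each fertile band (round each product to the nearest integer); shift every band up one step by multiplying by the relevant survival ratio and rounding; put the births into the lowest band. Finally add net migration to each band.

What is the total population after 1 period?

3334

Call the bands 1 to 4, youngest first.
— Period 1 —
Births: 1550 × 0.22 = 341 ; 420 × 0.259 = 109 → total 450
Band 2: 480 × 0.964 = 463
Band 3: 1550 × 0.962 = 1491
Band 4: 420 × 0.953 + 1630 × 0.454 = 400 + 740 = 1140
Net migration: Band 1 − 105 → 345; Band 3 − 105 → 1386
End of period: [345, 463, 1386, 1140]
Total after period 1: 345 + 463 + 1386 + 1140 = 3334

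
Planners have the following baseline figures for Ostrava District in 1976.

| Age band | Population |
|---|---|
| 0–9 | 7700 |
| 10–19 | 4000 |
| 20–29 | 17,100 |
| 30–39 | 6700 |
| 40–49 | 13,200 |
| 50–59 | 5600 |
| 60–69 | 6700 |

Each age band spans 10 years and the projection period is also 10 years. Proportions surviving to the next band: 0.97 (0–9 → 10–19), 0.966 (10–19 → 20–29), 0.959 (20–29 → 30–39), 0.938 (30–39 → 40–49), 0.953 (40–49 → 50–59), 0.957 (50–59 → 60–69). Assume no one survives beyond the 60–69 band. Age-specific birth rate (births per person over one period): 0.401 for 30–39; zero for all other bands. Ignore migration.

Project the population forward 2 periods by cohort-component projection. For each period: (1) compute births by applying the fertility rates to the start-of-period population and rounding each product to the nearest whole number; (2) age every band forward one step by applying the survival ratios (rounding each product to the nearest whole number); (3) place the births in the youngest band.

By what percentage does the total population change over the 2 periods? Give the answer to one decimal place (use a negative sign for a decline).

— Period 1 —
Births: 6700 × 0.401 = 2687
10–19: 7700 × 0.97 = 7469
20–29: 4000 × 0.966 = 3864
30–39: 17100 × 0.959 = 16399
40–49: 6700 × 0.938 = 6285
50–59: 13200 × 0.953 = 12580
60–69: 5600 × 0.957 = 5359
Giving 2687 / 7469 / 3864 / 16399 / 6285 / 12580 / 5359.
— Period 2 —
Births: 16399 × 0.401 = 6576
10–19: 2687 × 0.97 = 2606
20–29: 7469 × 0.966 = 7215
30–39: 3864 × 0.959 = 3706
40–49: 16399 × 0.938 = 15382
50–59: 6285 × 0.953 = 5990
60–69: 12580 × 0.957 = 12039
Giving 6576 / 2606 / 7215 / 3706 / 15382 / 5990 / 12039.
Total: 61000 → 53514; change = -7486; percentage change = -12.3%

-12.3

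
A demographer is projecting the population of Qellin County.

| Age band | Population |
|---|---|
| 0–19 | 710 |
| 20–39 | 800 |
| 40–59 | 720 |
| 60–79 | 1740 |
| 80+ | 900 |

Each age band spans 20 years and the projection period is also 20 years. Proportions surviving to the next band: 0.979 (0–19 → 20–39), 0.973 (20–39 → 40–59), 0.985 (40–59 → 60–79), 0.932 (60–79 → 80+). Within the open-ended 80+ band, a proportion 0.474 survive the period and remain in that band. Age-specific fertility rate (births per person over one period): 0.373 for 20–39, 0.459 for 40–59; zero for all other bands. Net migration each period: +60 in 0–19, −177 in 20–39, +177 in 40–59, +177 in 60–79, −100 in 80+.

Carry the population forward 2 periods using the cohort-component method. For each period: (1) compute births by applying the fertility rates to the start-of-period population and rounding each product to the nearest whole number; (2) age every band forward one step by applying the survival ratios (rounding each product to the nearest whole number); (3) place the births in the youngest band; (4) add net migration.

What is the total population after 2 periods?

(Bands numbered youngest = 1 to oldest = 5.)
Period 1:
Births: 800 * 0.373 = 298  |  720 * 0.459 = 330 — total 628
Band 2: 710 * 0.979 = 695
Band 3: 800 * 0.973 = 778
Band 4: 720 * 0.985 = 709
Band 5: 1740 * 0.932 + 900 * 0.474 = 1622 + 427 = 2049
Net migration: Band 1 + 60 → 688; Band 2 − 177 → 518; Band 3 + 177 → 955; Band 4 + 177 → 886; Band 5 − 100 → 1949
Population now: 0–19=688, 20–39=518, 40–59=955, 60–79=886, 80+=1949
Period 2:
Births: 518 * 0.373 = 193  |  955 * 0.459 = 438 — total 631
Band 2: 688 * 0.979 = 674
Band 3: 518 * 0.973 = 504
Band 4: 955 * 0.985 = 941
Band 5: 886 * 0.932 + 1949 * 0.474 = 826 + 924 = 1750
Net migration: Band 1 + 60 → 691; Band 2 − 177 → 497; Band 3 + 177 → 681; Band 4 + 177 → 1118; Band 5 − 100 → 1650
Population now: 0–19=691, 20–39=497, 40–59=681, 60–79=1118, 80+=1650
Total after period 2: 691 + 497 + 681 + 1118 + 1650 = 4637

4637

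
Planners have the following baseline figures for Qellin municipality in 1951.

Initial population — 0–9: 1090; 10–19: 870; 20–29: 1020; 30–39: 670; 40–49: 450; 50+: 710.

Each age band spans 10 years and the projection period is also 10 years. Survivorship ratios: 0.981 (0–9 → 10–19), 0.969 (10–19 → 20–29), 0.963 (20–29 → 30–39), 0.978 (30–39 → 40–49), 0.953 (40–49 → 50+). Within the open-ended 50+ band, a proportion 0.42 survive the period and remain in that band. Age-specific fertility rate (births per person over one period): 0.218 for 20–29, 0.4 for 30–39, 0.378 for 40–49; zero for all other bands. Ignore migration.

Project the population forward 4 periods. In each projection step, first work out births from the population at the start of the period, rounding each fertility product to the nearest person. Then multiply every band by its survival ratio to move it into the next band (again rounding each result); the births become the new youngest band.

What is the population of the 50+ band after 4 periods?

1305

Period 1:
Births: 1020 × 0.218 = 222  |  670 × 0.4 = 268  |  450 × 0.378 = 170 ⇒ total 660
10–19: 1090 × 0.981 = 1069
20–29: 870 × 0.969 = 843
30–39: 1020 × 0.963 = 982
40–49: 670 × 0.978 = 655
50+: 450 × 0.953 + 710 × 0.42 = 429 + 298 = 727
End of period: [660, 1069, 843, 982, 655, 727]
Period 2:
Births: 843 × 0.218 = 184  |  982 × 0.4 = 393  |  655 × 0.378 = 248 ⇒ total 825
10–19: 660 × 0.981 = 647
20–29: 1069 × 0.969 = 1036
30–39: 843 × 0.963 = 812
40–49: 982 × 0.978 = 960
50+: 655 × 0.953 + 727 × 0.42 = 624 + 305 = 929
End of period: [825, 647, 1036, 812, 960, 929]
Period 3:
Births: 1036 × 0.218 = 226  |  812 × 0.4 = 325  |  960 × 0.378 = 363 ⇒ total 914
10–19: 825 × 0.981 = 809
20–29: 647 × 0.969 = 627
30–39: 1036 × 0.963 = 998
40–49: 812 × 0.978 = 794
50+: 960 × 0.953 + 929 × 0.42 = 915 + 390 = 1305
End of period: [914, 809, 627, 998, 794, 1305]
Period 4:
Births: 627 × 0.218 = 137  |  998 × 0.4 = 399  |  794 × 0.378 = 300 ⇒ total 836
10–19: 914 × 0.981 = 897
20–29: 809 × 0.969 = 784
30–39: 627 × 0.963 = 604
40–49: 998 × 0.978 = 976
50+: 794 × 0.953 + 1305 × 0.42 = 757 + 548 = 1305
End of period: [836, 897, 784, 604, 976, 1305]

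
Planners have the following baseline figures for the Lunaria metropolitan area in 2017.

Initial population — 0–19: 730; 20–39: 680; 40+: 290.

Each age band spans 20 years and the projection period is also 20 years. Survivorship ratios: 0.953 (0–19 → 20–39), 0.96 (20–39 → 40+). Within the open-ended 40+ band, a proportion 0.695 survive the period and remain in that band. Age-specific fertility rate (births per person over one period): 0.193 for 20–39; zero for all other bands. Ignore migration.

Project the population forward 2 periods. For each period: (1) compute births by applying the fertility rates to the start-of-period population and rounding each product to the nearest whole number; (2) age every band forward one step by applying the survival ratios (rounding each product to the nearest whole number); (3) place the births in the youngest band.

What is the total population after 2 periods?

Numbering the bands 1..3 from youngest to oldest:
— Period 1 —
Births: 680 × 0.193 = 131
Band 2: 730 × 0.953 = 696
Band 3: 680 × 0.96 + 290 × 0.695 = 653 + 202 = 855
End of period: [131, 696, 855]
— Period 2 —
Births: 696 × 0.193 = 134
Band 2: 131 × 0.953 = 125
Band 3: 696 × 0.96 + 855 × 0.695 = 668 + 594 = 1262
End of period: [134, 125, 1262]
Total after period 2: 134 + 125 + 1262 = 1521

1521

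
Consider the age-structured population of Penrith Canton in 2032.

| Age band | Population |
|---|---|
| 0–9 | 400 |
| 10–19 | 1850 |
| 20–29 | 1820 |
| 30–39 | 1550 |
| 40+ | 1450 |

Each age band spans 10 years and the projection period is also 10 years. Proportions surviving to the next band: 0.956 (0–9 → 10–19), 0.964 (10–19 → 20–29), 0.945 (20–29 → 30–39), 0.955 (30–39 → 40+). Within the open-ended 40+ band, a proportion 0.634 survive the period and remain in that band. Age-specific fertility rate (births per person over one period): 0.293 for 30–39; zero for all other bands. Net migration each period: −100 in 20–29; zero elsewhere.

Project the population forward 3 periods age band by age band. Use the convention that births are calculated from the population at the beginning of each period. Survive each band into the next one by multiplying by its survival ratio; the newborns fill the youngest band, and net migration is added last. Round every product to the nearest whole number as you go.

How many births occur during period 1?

After projecting period 1:
Births: 1550 × 0.293 = 454
10–19: 400 × 0.956 = 382
20–29: 1850 × 0.964 = 1783
30–39: 1820 × 0.945 = 1720
40+: 1550 × 0.955 + 1450 × 0.634 = 1480 + 919 = 2399
Net migration: 20–29 − 100 → 1683
Giving 454 / 382 / 1683 / 1720 / 2399.

454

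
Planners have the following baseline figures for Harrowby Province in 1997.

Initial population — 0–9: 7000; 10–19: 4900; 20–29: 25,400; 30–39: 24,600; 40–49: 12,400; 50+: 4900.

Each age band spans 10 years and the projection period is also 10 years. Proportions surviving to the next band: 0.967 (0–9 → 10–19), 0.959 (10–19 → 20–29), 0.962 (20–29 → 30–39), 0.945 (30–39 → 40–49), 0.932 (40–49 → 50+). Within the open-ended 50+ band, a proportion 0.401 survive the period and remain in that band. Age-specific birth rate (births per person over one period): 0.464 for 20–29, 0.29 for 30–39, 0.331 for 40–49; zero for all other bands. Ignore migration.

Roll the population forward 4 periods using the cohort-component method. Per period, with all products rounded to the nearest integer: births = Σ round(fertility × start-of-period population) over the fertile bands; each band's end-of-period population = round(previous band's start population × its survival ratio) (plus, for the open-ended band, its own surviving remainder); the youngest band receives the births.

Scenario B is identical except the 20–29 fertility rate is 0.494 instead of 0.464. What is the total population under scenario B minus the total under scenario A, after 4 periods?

1990

Call the groups 1 to 6, youngest first.
— Period 1 —
Births: 25400 * 0.464 = 11786  |  24600 * 0.29 = 7134  |  12400 * 0.331 = 4104 ⇒ total 23024
Group 2: 7000 * 0.967 = 6769
Group 3: 4900 * 0.959 = 4699
Group 4: 25400 * 0.962 = 24435
Group 5: 24600 * 0.945 = 23247
Group 6: 12400 * 0.932 + 4900 * 0.401 = 11557 + 1965 = 13522
Giving 23024 / 6769 / 4699 / 24435 / 23247 / 13522.
— Period 2 —
Births: 4699 * 0.464 = 2180  |  24435 * 0.29 = 7086  |  23247 * 0.331 = 7695 ⇒ total 16961
Group 2: 23024 * 0.967 = 22264
Group 3: 6769 * 0.959 = 6491
Group 4: 4699 * 0.962 = 4520
Group 5: 24435 * 0.945 = 23091
Group 6: 23247 * 0.932 + 13522 * 0.401 = 21666 + 5422 = 27088
Giving 16961 / 22264 / 6491 / 4520 / 23091 / 27088.
— Period 3 —
Births: 6491 * 0.464 = 3012  |  4520 * 0.29 = 1311  |  23091 * 0.331 = 7643 ⇒ total 11966
Group 2: 16961 * 0.967 = 16401
Group 3: 22264 * 0.959 = 21351
Group 4: 6491 * 0.962 = 6244
Group 5: 4520 * 0.945 = 4271
Group 6: 23091 * 0.932 + 27088 * 0.401 = 21521 + 10862 = 32383
Giving 11966 / 16401 / 21351 / 6244 / 4271 / 32383.
— Period 4 —
Births: 21351 * 0.464 = 9907  |  6244 * 0.29 = 1811  |  4271 * 0.331 = 1414 ⇒ total 13132
Group 2: 11966 * 0.967 = 11571
Group 3: 16401 * 0.959 = 15729
Group 4: 21351 * 0.962 = 20540
Group 5: 6244 * 0.945 = 5901
Group 6: 4271 * 0.932 + 32383 * 0.401 = 3981 + 12986 = 16967
Giving 13132 / 11571 / 15729 / 20540 / 5901 / 16967.
Scenario A total after 4 periods: 83840
Scenario B projection —
— Period 1 —
Births: 25400 * 0.494 = 12548  |  24600 * 0.29 = 7134  |  12400 * 0.331 = 4104 ⇒ total 23786
Group 2: 7000 * 0.967 = 6769
Group 3: 4900 * 0.959 = 4699
Group 4: 25400 * 0.962 = 24435
Group 5: 24600 * 0.945 = 23247
Group 6: 12400 * 0.932 + 4900 * 0.401 = 11557 + 1965 = 13522
Giving 23786 / 6769 / 4699 / 24435 / 23247 / 13522.
— Period 2 —
Births: 4699 * 0.494 = 2321  |  24435 * 0.29 = 7086  |  23247 * 0.331 = 7695 ⇒ total 17102
Group 2: 23786 * 0.967 = 23001
Group 3: 6769 * 0.959 = 6491
Group 4: 4699 * 0.962 = 4520
Group 5: 24435 * 0.945 = 23091
Group 6: 23247 * 0.932 + 13522 * 0.401 = 21666 + 5422 = 27088
Giving 17102 / 23001 / 6491 / 4520 / 23091 / 27088.
— Period 3 —
Births: 6491 * 0.494 = 3207  |  4520 * 0.29 = 1311  |  23091 * 0.331 = 7643 ⇒ total 12161
Group 2: 17102 * 0.967 = 16538
Group 3: 23001 * 0.959 = 22058
Group 4: 6491 * 0.962 = 6244
Group 5: 4520 * 0.945 = 4271
Group 6: 23091 * 0.932 + 27088 * 0.401 = 21521 + 10862 = 32383
Giving 12161 / 16538 / 22058 / 6244 / 4271 / 32383.
— Period 4 —
Births: 22058 * 0.494 = 10897  |  6244 * 0.29 = 1811  |  4271 * 0.331 = 1414 ⇒ total 14122
Group 2: 12161 * 0.967 = 11760
Group 3: 16538 * 0.959 = 15860
Group 4: 22058 * 0.962 = 21220
Group 5: 6244 * 0.945 = 5901
Group 6: 4271 * 0.932 + 32383 * 0.401 = 3981 + 12986 = 16967
Giving 14122 / 11760 / 15860 / 21220 / 5901 / 16967.
Scenario B total after 4 periods: 85830
Difference B − A = 85830 − 83840 = 1990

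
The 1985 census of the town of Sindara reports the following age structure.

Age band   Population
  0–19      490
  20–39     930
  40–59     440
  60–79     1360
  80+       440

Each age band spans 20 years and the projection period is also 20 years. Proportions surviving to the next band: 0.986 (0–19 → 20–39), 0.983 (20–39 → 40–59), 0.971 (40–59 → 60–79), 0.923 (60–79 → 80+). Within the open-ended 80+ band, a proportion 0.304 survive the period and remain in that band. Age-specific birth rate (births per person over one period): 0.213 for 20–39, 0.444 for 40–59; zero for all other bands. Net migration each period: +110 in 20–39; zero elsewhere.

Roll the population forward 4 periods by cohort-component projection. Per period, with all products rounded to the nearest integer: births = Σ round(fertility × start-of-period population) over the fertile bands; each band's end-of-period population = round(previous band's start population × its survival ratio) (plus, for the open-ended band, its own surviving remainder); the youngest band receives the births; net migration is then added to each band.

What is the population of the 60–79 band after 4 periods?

Period 1:
Births: 930 * 0.213 = 198, 440 * 0.444 = 195 ⇒ total 393
20–39: 490 * 0.986 = 483
40–59: 930 * 0.983 = 914
60–79: 440 * 0.971 = 427
80+: 1360 * 0.923 + 440 * 0.304 = 1255 + 134 = 1389
Net migration: 20–39 + 110 → 593
Population now: 0–19=393, 20–39=593, 40–59=914, 60–79=427, 80+=1389
Period 2:
Births: 593 * 0.213 = 126, 914 * 0.444 = 406 ⇒ total 532
20–39: 393 * 0.986 = 387
40–59: 593 * 0.983 = 583
60–79: 914 * 0.971 = 887
80+: 427 * 0.923 + 1389 * 0.304 = 394 + 422 = 816
Net migration: 20–39 + 110 → 497
Population now: 0–19=532, 20–39=497, 40–59=583, 60–79=887, 80+=816
Period 3:
Births: 497 * 0.213 = 106, 583 * 0.444 = 259 ⇒ total 365
20–39: 532 * 0.986 = 525
40–59: 497 * 0.983 = 489
60–79: 583 * 0.971 = 566
80+: 887 * 0.923 + 816 * 0.304 = 819 + 248 = 1067
Net migration: 20–39 + 110 → 635
Population now: 0–19=365, 20–39=635, 40–59=489, 60–79=566, 80+=1067
Period 4:
Births: 635 * 0.213 = 135, 489 * 0.444 = 217 ⇒ total 352
20–39: 365 * 0.986 = 360
40–59: 635 * 0.983 = 624
60–79: 489 * 0.971 = 475
80+: 566 * 0.923 + 1067 * 0.304 = 522 + 324 = 846
Net migration: 20–39 + 110 → 470
Population now: 0–19=352, 20–39=470, 40–59=624, 60–79=475, 80+=846

475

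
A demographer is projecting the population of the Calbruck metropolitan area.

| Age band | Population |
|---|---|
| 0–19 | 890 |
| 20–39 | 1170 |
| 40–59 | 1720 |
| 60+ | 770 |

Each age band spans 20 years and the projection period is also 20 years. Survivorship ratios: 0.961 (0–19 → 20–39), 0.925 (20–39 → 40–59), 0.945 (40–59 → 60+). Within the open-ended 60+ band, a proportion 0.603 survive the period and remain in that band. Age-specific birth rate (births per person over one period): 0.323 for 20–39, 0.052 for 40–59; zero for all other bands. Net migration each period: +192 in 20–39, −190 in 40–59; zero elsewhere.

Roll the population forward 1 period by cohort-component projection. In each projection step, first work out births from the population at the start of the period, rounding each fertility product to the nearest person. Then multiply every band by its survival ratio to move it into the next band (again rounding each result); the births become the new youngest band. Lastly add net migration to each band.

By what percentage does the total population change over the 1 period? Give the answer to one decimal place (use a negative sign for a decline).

-1.2

Call the groups 1 to 4, youngest first.
— Period 1 —
Births: 1170 * 0.323 = 378, 1720 * 0.052 = 89 → 467
Group 2: 890 * 0.961 = 855
Group 3: 1170 * 0.925 = 1082
Group 4: 1720 * 0.945 + 770 * 0.603 = 1625 + 464 = 2089
Net migration: Group 2 + 192 → 1047; Group 3 − 190 → 892
Population now: 0–19=467, 20–39=1047, 40–59=892, 60+=2089
Total: 4550 → 4495; change = -55; percentage change = -1.2%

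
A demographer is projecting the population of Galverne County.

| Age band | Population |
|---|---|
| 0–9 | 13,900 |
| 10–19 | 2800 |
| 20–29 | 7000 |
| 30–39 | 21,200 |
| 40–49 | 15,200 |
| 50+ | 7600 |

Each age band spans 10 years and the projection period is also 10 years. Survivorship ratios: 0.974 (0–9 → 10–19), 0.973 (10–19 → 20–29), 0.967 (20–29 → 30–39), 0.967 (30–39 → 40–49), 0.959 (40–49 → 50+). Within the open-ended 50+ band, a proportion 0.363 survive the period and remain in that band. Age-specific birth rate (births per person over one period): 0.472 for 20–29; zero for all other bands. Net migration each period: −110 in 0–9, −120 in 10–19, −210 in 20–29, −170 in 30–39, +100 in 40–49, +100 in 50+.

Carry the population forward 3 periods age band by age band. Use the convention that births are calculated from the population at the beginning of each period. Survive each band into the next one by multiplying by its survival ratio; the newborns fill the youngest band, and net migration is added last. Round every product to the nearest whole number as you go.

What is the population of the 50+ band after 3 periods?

Period 1:
Births: 7000 × 0.472 = 3304
10–19: 13900 × 0.974 = 13539
20–29: 2800 × 0.973 = 2724
30–39: 7000 × 0.967 = 6769
40–49: 21200 × 0.967 = 20500
50+: 15200 × 0.959 + 7600 × 0.363 = 14577 + 2759 = 17336
Net migration: 0–9 − 110 → 3194; 10–19 − 120 → 13419; 20–29 − 210 → 2514; 30–39 − 170 → 6599; 40–49 + 100 → 20600; 50+ + 100 → 17436
→ [3194, 13419, 2514, 6599, 20600, 17436]
Period 2:
Births: 2514 × 0.472 = 1187
10–19: 3194 × 0.974 = 3111
20–29: 13419 × 0.973 = 13057
30–39: 2514 × 0.967 = 2431
40–49: 6599 × 0.967 = 6381
50+: 20600 × 0.959 + 17436 × 0.363 = 19755 + 6329 = 26084
Net migration: 0–9 − 110 → 1077; 10–19 − 120 → 2991; 20–29 − 210 → 12847; 30–39 − 170 → 2261; 40–49 + 100 → 6481; 50+ + 100 → 26184
→ [1077, 2991, 12847, 2261, 6481, 26184]
Period 3:
Births: 12847 × 0.472 = 6064
10–19: 1077 × 0.974 = 1049
20–29: 2991 × 0.973 = 2910
30–39: 12847 × 0.967 = 12423
40–49: 2261 × 0.967 = 2186
50+: 6481 × 0.959 + 26184 × 0.363 = 6215 + 9505 = 15720
Net migration: 0–9 − 110 → 5954; 10–19 − 120 → 929; 20–29 − 210 → 2700; 30–39 − 170 → 12253; 40–49 + 100 → 2286; 50+ + 100 → 15820
→ [5954, 929, 2700, 12253, 2286, 15820]

15820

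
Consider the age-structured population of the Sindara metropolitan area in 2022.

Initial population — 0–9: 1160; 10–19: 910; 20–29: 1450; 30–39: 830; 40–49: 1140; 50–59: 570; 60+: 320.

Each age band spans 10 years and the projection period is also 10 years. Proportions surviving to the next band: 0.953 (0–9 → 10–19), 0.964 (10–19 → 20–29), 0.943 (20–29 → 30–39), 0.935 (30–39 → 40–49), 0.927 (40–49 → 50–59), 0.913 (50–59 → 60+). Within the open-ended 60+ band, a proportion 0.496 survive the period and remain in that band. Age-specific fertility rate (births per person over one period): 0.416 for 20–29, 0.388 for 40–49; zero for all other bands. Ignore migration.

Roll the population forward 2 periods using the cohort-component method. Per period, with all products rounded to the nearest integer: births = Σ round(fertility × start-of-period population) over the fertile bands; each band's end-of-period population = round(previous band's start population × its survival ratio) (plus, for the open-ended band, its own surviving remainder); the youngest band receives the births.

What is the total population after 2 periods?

6853

Period 1:
Births: 1450 × 0.416 = 603 ; 1140 × 0.388 = 442 → 1045
10–19: 1160 × 0.953 = 1105
20–29: 910 × 0.964 = 877
30–39: 1450 × 0.943 = 1367
40–49: 830 × 0.935 = 776
50–59: 1140 × 0.927 = 1057
60+: 570 × 0.913 + 320 × 0.496 = 520 + 159 = 679
End of period: [1045, 1105, 877, 1367, 776, 1057, 679]
Period 2:
Births: 877 × 0.416 = 365 ; 776 × 0.388 = 301 → 666
10–19: 1045 × 0.953 = 996
20–29: 1105 × 0.964 = 1065
30–39: 877 × 0.943 = 827
40–49: 1367 × 0.935 = 1278
50–59: 776 × 0.927 = 719
60+: 1057 × 0.913 + 679 × 0.496 = 965 + 337 = 1302
End of period: [666, 996, 1065, 827, 1278, 719, 1302]
Total after period 2: 666 + 996 + 1065 + 827 + 1278 + 719 + 1302 = 6853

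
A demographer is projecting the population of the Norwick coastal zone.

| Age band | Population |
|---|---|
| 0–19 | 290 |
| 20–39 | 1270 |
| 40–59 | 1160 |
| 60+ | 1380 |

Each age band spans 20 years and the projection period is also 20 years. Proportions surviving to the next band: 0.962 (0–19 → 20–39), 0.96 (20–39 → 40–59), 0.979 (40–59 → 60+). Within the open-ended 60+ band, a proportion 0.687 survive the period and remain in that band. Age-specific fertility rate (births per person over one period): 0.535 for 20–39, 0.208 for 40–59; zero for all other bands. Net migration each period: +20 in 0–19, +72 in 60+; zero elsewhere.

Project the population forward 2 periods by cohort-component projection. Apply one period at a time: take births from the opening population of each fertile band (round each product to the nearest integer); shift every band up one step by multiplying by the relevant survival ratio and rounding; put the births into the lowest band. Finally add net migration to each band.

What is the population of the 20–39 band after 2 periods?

904

(Groups numbered youngest = 1 to oldest = 4.)
[period 1]
Births: 1270 × 0.535 = 679, 1160 × 0.208 = 241 — total 920
Group 2: 290 × 0.962 = 279
Group 3: 1270 × 0.96 = 1219
Group 4: 1160 × 0.979 + 1380 × 0.687 = 1136 + 948 = 2084
Net migration: Group 1 + 20 → 940; Group 4 + 72 → 2156
→ [940, 279, 1219, 2156]
[period 2]
Births: 279 × 0.535 = 149, 1219 × 0.208 = 254 — total 403
Group 2: 940 × 0.962 = 904
Group 3: 279 × 0.96 = 268
Group 4: 1219 × 0.979 + 2156 × 0.687 = 1193 + 1481 = 2674
Net migration: Group 1 + 20 → 423; Group 4 + 72 → 2746
→ [423, 904, 268, 2746]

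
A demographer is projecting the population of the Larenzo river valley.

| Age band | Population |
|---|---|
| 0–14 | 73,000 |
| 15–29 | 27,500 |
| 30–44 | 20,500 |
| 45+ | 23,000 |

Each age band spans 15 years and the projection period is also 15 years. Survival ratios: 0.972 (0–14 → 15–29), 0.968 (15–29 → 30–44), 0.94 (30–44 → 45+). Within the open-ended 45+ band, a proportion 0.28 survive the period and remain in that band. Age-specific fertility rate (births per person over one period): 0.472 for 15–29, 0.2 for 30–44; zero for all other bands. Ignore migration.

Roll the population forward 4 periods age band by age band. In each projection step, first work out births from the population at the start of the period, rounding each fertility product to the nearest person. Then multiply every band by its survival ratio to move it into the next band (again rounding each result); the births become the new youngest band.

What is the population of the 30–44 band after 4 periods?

— Period 1 —
Births: 27500 × 0.472 = 12980 ; 20500 × 0.2 = 4100 → 17080
15–29: 73000 × 0.972 = 70956
30–44: 27500 × 0.968 = 26620
45+: 20500 × 0.94 + 23000 × 0.28 = 19270 + 6440 = 25710
Giving 17080 / 70956 / 26620 / 25710.
— Period 2 —
Births: 70956 × 0.472 = 33491 ; 26620 × 0.2 = 5324 → 38815
15–29: 17080 × 0.972 = 16602
30–44: 70956 × 0.968 = 68685
45+: 26620 × 0.94 + 25710 × 0.28 = 25023 + 7199 = 32222
Giving 38815 / 16602 / 68685 / 32222.
— Period 3 —
Births: 16602 × 0.472 = 7836 ; 68685 × 0.2 = 13737 → 21573
15–29: 38815 × 0.972 = 37728
30–44: 16602 × 0.968 = 16071
45+: 68685 × 0.94 + 32222 × 0.28 = 64564 + 9022 = 73586
Giving 21573 / 37728 / 16071 / 73586.
— Period 4 —
Births: 37728 × 0.472 = 17808 ; 16071 × 0.2 = 3214 → 21022
15–29: 21573 × 0.972 = 20969
30–44: 37728 × 0.968 = 36521
45+: 16071 × 0.94 + 73586 × 0.28 = 15107 + 20604 = 35711
Giving 21022 / 20969 / 36521 / 35711.

36521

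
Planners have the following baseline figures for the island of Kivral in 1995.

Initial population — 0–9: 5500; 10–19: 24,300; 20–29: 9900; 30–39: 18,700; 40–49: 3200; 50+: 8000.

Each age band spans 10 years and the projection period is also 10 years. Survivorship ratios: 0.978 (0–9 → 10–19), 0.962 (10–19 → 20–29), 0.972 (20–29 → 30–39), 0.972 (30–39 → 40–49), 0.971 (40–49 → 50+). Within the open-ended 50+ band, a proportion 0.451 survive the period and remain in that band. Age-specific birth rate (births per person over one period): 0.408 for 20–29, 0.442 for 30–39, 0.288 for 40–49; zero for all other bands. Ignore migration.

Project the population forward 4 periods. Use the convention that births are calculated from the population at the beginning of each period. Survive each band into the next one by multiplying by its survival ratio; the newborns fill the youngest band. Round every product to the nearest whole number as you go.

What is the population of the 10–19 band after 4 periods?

14521

Call the bands 1 to 6, youngest first.
— Period 1 —
Births: 9900 × 0.408 = 4039, 18700 × 0.442 = 8265, 3200 × 0.288 = 922 — total 13226
Band 2: 5500 × 0.978 = 5379
Band 3: 24300 × 0.962 = 23377
Band 4: 9900 × 0.972 = 9623
Band 5: 18700 × 0.972 = 18176
Band 6: 3200 × 0.971 + 8000 × 0.451 = 3107 + 3608 = 6715
Population now: 0–9=13226, 10–19=5379, 20–29=23377, 30–39=9623, 40–49=18176, 50+=6715
— Period 2 —
Births: 23377 × 0.408 = 9538, 9623 × 0.442 = 4253, 18176 × 0.288 = 5235 — total 19026
Band 2: 13226 × 0.978 = 12935
Band 3: 5379 × 0.962 = 5175
Band 4: 23377 × 0.972 = 22722
Band 5: 9623 × 0.972 = 9354
Band 6: 18176 × 0.971 + 6715 × 0.451 = 17649 + 3028 = 20677
Population now: 0–9=19026, 10–19=12935, 20–29=5175, 30–39=22722, 40–49=9354, 50+=20677
— Period 3 —
Births: 5175 × 0.408 = 2111, 22722 × 0.442 = 10043, 9354 × 0.288 = 2694 — total 14848
Band 2: 19026 × 0.978 = 18607
Band 3: 12935 × 0.962 = 12443
Band 4: 5175 × 0.972 = 5030
Band 5: 22722 × 0.972 = 22086
Band 6: 9354 × 0.971 + 20677 × 0.451 = 9083 + 9325 = 18408
Population now: 0–9=14848, 10–19=18607, 20–29=12443, 30–39=5030, 40–49=22086, 50+=18408
— Period 4 —
Births: 12443 × 0.408 = 5077, 5030 × 0.442 = 2223, 22086 × 0.288 = 6361 — total 13661
Band 2: 14848 × 0.978 = 14521
Band 3: 18607 × 0.962 = 17900
Band 4: 12443 × 0.972 = 12095
Band 5: 5030 × 0.972 = 4889
Band 6: 22086 × 0.971 + 18408 × 0.451 = 21446 + 8302 = 29748
Population now: 0–9=13661, 10–19=14521, 20–29=17900, 30–39=12095, 40–49=4889, 50+=29748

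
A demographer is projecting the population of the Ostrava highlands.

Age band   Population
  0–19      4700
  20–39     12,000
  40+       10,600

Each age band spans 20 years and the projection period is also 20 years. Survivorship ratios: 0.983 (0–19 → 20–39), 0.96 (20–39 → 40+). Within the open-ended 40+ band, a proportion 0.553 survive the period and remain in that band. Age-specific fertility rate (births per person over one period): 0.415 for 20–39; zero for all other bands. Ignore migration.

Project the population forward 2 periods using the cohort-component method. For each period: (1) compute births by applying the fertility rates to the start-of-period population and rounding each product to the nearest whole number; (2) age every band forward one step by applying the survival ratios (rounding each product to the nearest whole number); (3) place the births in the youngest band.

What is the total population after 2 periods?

20859

Let band 1 be 0–19 through band 3 = 40+.
— Period 1 —
Births: 12000 * 0.415 = 4980
Band 2: 4700 * 0.983 = 4620
Band 3: 12000 * 0.96 + 10600 * 0.553 = 11520 + 5862 = 17382
Population now: 0–19=4980, 20–39=4620, 40+=17382
— Period 2 —
Births: 4620 * 0.415 = 1917
Band 2: 4980 * 0.983 = 4895
Band 3: 4620 * 0.96 + 17382 * 0.553 = 4435 + 9612 = 14047
Population now: 0–19=1917, 20–39=4895, 40+=14047
Total after period 2: 1917 + 4895 + 14047 = 20859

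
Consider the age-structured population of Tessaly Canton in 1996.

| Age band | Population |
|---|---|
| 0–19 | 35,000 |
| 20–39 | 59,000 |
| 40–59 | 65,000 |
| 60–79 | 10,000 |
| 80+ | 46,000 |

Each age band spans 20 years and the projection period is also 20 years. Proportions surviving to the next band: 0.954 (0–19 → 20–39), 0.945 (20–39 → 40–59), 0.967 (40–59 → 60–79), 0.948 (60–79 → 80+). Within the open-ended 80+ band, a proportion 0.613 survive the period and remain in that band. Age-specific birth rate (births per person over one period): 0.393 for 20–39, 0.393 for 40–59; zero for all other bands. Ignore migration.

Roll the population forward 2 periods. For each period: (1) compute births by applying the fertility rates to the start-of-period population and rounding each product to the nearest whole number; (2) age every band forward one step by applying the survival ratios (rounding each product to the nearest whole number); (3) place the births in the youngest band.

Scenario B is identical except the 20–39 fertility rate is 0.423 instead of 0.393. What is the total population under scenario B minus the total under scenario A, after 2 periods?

Call the groups 1 to 5, youngest first.
[period 1]
Births: 59000 × 0.393 = 23187, 65000 × 0.393 = 25545 ⇒ total 48732
Group 2: 35000 × 0.954 = 33390
Group 3: 59000 × 0.945 = 55755
Group 4: 65000 × 0.967 = 62855
Group 5: 10000 × 0.948 + 46000 × 0.613 = 9480 + 28198 = 37678
End of period: [48732, 33390, 55755, 62855, 37678]
[period 2]
Births: 33390 × 0.393 = 13122, 55755 × 0.393 = 21912 ⇒ total 35034
Group 2: 48732 × 0.954 = 46490
Group 3: 33390 × 0.945 = 31554
Group 4: 55755 × 0.967 = 53915
Group 5: 62855 × 0.948 + 37678 × 0.613 = 59587 + 23097 = 82684
End of period: [35034, 46490, 31554, 53915, 82684]
Scenario A total after 2 periods: 249677
Scenario B projection —
[period 1]
Births: 59000 × 0.423 = 24957, 65000 × 0.393 = 25545 ⇒ total 50502
Group 2: 35000 × 0.954 = 33390
Group 3: 59000 × 0.945 = 55755
Group 4: 65000 × 0.967 = 62855
Group 5: 10000 × 0.948 + 46000 × 0.613 = 9480 + 28198 = 37678
End of period: [50502, 33390, 55755, 62855, 37678]
[period 2]
Births: 33390 × 0.423 = 14124, 55755 × 0.393 = 21912 ⇒ total 36036
Group 2: 50502 × 0.954 = 48179
Group 3: 33390 × 0.945 = 31554
Group 4: 55755 × 0.967 = 53915
Group 5: 62855 × 0.948 + 37678 × 0.613 = 59587 + 23097 = 82684
End of period: [36036, 48179, 31554, 53915, 82684]
Scenario B total after 2 periods: 252368
Difference B − A = 252368 − 249677 = 2691

2691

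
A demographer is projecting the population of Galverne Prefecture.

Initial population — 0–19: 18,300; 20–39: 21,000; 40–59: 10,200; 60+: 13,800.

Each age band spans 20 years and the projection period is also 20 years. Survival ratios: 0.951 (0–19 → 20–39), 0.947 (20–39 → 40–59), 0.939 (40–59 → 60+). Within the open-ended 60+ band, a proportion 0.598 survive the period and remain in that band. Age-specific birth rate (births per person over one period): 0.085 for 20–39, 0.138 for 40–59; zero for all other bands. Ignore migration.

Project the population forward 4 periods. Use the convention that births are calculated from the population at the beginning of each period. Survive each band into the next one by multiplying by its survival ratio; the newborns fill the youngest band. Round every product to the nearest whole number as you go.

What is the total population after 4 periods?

29395

After projecting period 1:
Births: 21000 * 0.085 = 1785  |  10200 * 0.138 = 1408 → total 3193
20–39: 18300 * 0.951 = 17403
40–59: 21000 * 0.947 = 19887
60+: 10200 * 0.939 + 13800 * 0.598 = 9578 + 8252 = 17830
→ [3193, 17403, 19887, 17830]
After projecting period 2:
Births: 17403 * 0.085 = 1479  |  19887 * 0.138 = 2744 → total 4223
20–39: 3193 * 0.951 = 3037
40–59: 17403 * 0.947 = 16481
60+: 19887 * 0.939 + 17830 * 0.598 = 18674 + 10662 = 29336
→ [4223, 3037, 16481, 29336]
After projecting period 3:
Births: 3037 * 0.085 = 258  |  16481 * 0.138 = 2274 → total 2532
20–39: 4223 * 0.951 = 4016
40–59: 3037 * 0.947 = 2876
60+: 16481 * 0.939 + 29336 * 0.598 = 15476 + 17543 = 33019
→ [2532, 4016, 2876, 33019]
After projecting period 4:
Births: 4016 * 0.085 = 341  |  2876 * 0.138 = 397 → total 738
20–39: 2532 * 0.951 = 2408
40–59: 4016 * 0.947 = 3803
60+: 2876 * 0.939 + 33019 * 0.598 = 2701 + 19745 = 22446
→ [738, 2408, 3803, 22446]
Total after period 4: 738 + 2408 + 3803 + 22446 = 29395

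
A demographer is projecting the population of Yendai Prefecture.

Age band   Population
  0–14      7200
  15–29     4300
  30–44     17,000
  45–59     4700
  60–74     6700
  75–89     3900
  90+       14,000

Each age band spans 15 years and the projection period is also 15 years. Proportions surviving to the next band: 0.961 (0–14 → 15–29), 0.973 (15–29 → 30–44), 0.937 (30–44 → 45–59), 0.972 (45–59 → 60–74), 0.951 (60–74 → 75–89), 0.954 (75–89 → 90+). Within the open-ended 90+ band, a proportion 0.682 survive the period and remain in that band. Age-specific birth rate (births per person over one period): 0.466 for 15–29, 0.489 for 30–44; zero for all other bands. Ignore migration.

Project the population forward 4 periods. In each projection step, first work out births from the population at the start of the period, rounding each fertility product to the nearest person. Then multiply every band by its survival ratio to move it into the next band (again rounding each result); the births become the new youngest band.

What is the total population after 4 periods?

62309

(Bands numbered youngest = 1 to oldest = 7.)
— Period 1 —
Births: 4300 * 0.466 = 2004 ; 17000 * 0.489 = 8313 → total 10317
Band 2: 7200 * 0.961 = 6919
Band 3: 4300 * 0.973 = 4184
Band 4: 17000 * 0.937 = 15929
Band 5: 4700 * 0.972 = 4568
Band 6: 6700 * 0.951 = 6372
Band 7: 3900 * 0.954 + 14000 * 0.682 = 3721 + 9548 = 13269
Population now: 0–14=10317, 15–29=6919, 30–44=4184, 45–59=15929, 60–74=4568, 75–89=6372, 90+=13269
— Period 2 —
Births: 6919 * 0.466 = 3224 ; 4184 * 0.489 = 2046 → total 5270
Band 2: 10317 * 0.961 = 9915
Band 3: 6919 * 0.973 = 6732
Band 4: 4184 * 0.937 = 3920
Band 5: 15929 * 0.972 = 15483
Band 6: 4568 * 0.951 = 4344
Band 7: 6372 * 0.954 + 13269 * 0.682 = 6079 + 9049 = 15128
Population now: 0–14=5270, 15–29=9915, 30–44=6732, 45–59=3920, 60–74=15483, 75–89=4344, 90+=15128
— Period 3 —
Births: 9915 * 0.466 = 4620 ; 6732 * 0.489 = 3292 → total 7912
Band 2: 5270 * 0.961 = 5064
Band 3: 9915 * 0.973 = 9647
Band 4: 6732 * 0.937 = 6308
Band 5: 3920 * 0.972 = 3810
Band 6: 15483 * 0.951 = 14724
Band 7: 4344 * 0.954 + 15128 * 0.682 = 4144 + 10317 = 14461
Population now: 0–14=7912, 15–29=5064, 30–44=9647, 45–59=6308, 60–74=3810, 75–89=14724, 90+=14461
— Period 4 —
Births: 5064 * 0.466 = 2360 ; 9647 * 0.489 = 4717 → total 7077
Band 2: 7912 * 0.961 = 7603
Band 3: 5064 * 0.973 = 4927
Band 4: 9647 * 0.937 = 9039
Band 5: 6308 * 0.972 = 6131
Band 6: 3810 * 0.951 = 3623
Band 7: 14724 * 0.954 + 14461 * 0.682 = 14047 + 9862 = 23909
Population now: 0–14=7077, 15–29=7603, 30–44=4927, 45–59=9039, 60–74=6131, 75–89=3623, 90+=23909
Total after period 4: 7077 + 7603 + 4927 + 9039 + 6131 + 3623 + 23909 = 62309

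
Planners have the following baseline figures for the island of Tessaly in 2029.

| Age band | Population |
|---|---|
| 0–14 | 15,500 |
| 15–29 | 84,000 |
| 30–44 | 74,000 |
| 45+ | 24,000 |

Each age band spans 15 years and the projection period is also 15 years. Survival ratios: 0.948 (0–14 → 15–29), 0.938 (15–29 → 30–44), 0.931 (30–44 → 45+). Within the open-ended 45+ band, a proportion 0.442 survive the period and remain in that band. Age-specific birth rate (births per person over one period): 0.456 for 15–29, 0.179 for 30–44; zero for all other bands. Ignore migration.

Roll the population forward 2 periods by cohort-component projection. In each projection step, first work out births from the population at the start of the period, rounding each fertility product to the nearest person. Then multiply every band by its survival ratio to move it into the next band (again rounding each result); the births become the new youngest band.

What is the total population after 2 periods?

191951

Let band 1 be 0–14 through band 4 = 45+.
[period 1]
Births: 84000 * 0.456 = 38304  |  74000 * 0.179 = 13246 ⇒ total 51550
Band 2: 15500 * 0.948 = 14694
Band 3: 84000 * 0.938 = 78792
Band 4: 74000 * 0.931 + 24000 * 0.442 = 68894 + 10608 = 79502
Giving 51550 / 14694 / 78792 / 79502.
[period 2]
Births: 14694 * 0.456 = 6700  |  78792 * 0.179 = 14104 ⇒ total 20804
Band 2: 51550 * 0.948 = 48869
Band 3: 14694 * 0.938 = 13783
Band 4: 78792 * 0.931 + 79502 * 0.442 = 73355 + 35140 = 108495
Giving 20804 / 48869 / 13783 / 108495.
Total after period 2: 20804 + 48869 + 13783 + 108495 = 191951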